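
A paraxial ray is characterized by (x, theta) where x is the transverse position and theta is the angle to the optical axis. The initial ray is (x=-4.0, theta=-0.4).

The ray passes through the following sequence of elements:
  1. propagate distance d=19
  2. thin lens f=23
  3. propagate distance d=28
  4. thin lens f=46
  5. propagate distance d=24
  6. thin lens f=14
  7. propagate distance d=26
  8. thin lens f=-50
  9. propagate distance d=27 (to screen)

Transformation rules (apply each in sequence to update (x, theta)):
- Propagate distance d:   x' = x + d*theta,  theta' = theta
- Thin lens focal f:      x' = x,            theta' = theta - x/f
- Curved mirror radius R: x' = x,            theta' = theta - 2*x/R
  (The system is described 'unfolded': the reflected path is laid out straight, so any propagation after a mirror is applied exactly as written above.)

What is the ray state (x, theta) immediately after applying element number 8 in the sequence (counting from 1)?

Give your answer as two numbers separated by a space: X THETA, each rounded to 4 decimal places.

Initial: x=-4.0000 theta=-0.4000
After 1 (propagate distance d=19): x=-11.6000 theta=-0.4000
After 2 (thin lens f=23): x=-11.6000 theta=12/115 (≈0.1043)
After 3 (propagate distance d=28): x=-998/115 (≈-8.6783) theta=12/115 (≈0.1043)
After 4 (thin lens f=46): x=-998/115 (≈-8.6783) theta=155/529 (≈0.2930)
After 5 (propagate distance d=24): x=-4354/2645 (≈-1.6461) theta=155/529 (≈0.2930)
After 6 (thin lens f=14): x=-4354/2645 (≈-1.6461) theta=1086/2645 (≈0.4106)
After 7 (propagate distance d=26): x=23882/2645 (≈9.0291) theta=1086/2645 (≈0.4106)
After 8 (thin lens f=-50): x=23882/2645 (≈9.0291) theta=39091/66125 (≈0.5912)
Rounded to 4 decimal places: x = 9.0291, theta = 0.5912

Answer: 9.0291 0.5912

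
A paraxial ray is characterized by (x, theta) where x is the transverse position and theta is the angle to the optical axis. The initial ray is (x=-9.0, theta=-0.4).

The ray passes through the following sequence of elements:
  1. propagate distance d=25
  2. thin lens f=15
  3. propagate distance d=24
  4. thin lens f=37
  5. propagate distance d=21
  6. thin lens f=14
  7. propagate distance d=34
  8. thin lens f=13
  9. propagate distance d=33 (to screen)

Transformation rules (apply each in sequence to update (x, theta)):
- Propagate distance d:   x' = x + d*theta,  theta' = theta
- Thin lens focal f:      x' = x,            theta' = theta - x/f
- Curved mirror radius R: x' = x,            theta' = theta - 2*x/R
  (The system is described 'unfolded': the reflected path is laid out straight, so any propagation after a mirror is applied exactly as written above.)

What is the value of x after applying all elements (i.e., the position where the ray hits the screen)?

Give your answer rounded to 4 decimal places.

Answer: -18.8181

Derivation:
Initial: x=-9.0000 theta=-0.4000
After 1 (propagate distance d=25): x=-19.0000 theta=-0.4000
After 2 (thin lens f=15): x=-19.0000 theta=13/15 (≈0.8667)
After 3 (propagate distance d=24): x=1.8000 theta=13/15 (≈0.8667)
After 4 (thin lens f=37): x=1.8000 theta=454/555 (≈0.8180)
After 5 (propagate distance d=21): x=3511/185 (≈18.9784) theta=454/555 (≈0.8180)
After 6 (thin lens f=14): x=3511/185 (≈18.9784) theta=-4177/7770 (≈-0.5376)
After 7 (propagate distance d=34): x=2722/3885 (≈0.7006) theta=-4177/7770 (≈-0.5376)
After 8 (thin lens f=13): x=2722/3885 (≈0.7006) theta=-569/962 (≈-0.5915)
After 9 (propagate distance d=33 (to screen)): x=-1900813/101010 (≈-18.8181) theta=-569/962 (≈-0.5915)
Rounded to 4 decimal places: x = -18.8181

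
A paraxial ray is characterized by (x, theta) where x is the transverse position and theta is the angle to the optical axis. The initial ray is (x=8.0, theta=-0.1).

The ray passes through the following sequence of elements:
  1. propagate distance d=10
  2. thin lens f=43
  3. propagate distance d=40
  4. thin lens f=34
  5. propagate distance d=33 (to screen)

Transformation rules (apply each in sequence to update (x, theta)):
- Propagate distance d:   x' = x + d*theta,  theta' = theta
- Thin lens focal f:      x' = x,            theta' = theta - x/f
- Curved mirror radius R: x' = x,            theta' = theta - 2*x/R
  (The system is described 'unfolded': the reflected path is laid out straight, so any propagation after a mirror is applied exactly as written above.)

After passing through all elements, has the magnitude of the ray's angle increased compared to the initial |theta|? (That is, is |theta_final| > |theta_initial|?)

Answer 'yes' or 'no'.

Initial: x=8.0000 theta=-0.1000
After 1 (propagate distance d=10): x=7.0000 theta=-0.1000
After 2 (thin lens f=43): x=7.0000 theta=-113/430 (≈-0.2628)
After 3 (propagate distance d=40): x=-151/43 (≈-3.5116) theta=-113/430 (≈-0.2628)
After 4 (thin lens f=34): x=-151/43 (≈-3.5116) theta=-583/3655 (≈-0.1595)
After 5 (propagate distance d=33 (to screen)): x=-32074/3655 (≈-8.7754) theta=-583/3655 (≈-0.1595)
|theta_initial|=0.1000 |theta_final|=583/3655 (≈0.1595) -> increased

Answer: yes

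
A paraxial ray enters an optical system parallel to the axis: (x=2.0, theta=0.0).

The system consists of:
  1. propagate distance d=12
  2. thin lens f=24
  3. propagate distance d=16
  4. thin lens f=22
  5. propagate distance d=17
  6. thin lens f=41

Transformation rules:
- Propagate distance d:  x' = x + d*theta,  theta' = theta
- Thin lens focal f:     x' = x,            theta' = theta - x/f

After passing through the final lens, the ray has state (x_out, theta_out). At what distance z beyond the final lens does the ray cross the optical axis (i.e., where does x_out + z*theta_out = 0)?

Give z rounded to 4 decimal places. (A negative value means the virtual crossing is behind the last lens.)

Answer: -15.2835

Derivation:
Initial: x=2.0000 theta=0.0000
After 1 (propagate distance d=12): x=2.0000 theta=0.0000
After 2 (thin lens f=24): x=2.0000 theta=-1/12 (≈-0.0833)
After 3 (propagate distance d=16): x=2/3 (≈0.6667) theta=-1/12 (≈-0.0833)
After 4 (thin lens f=22): x=2/3 (≈0.6667) theta=-5/44 (≈-0.1136)
After 5 (propagate distance d=17): x=-167/132 (≈-1.2652) theta=-5/44 (≈-0.1136)
After 6 (thin lens f=41): x=-167/132 (≈-1.2652) theta=-112/1353 (≈-0.0828)
z_focus = -x_out/theta_out = -(-167/132)/(-112/1353) = -6847/448 ≈ -15.2835
Rounded to 4 decimal places: z = -15.2835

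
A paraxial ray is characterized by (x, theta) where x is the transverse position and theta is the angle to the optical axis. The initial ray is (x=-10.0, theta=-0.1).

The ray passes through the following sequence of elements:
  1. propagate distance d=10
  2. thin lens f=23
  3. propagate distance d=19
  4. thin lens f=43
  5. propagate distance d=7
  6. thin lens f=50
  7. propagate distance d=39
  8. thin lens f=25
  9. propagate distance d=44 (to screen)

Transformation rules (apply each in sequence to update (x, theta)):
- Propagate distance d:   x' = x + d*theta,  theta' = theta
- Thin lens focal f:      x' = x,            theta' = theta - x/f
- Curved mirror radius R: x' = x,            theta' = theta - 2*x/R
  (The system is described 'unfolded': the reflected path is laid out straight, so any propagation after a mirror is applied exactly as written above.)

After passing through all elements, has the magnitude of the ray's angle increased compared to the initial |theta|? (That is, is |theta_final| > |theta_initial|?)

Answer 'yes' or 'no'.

Initial: x=-10.0000 theta=-0.1000
After 1 (propagate distance d=10): x=-11.0000 theta=-0.1000
After 2 (thin lens f=23): x=-11.0000 theta=87/230 (≈0.3783)
After 3 (propagate distance d=19): x=-877/230 (≈-3.8130) theta=87/230 (≈0.3783)
After 4 (thin lens f=43): x=-877/230 (≈-3.8130) theta=2309/4945 (≈0.4669)
After 5 (propagate distance d=7): x=-1077/1978 (≈-0.5445) theta=2309/4945 (≈0.4669)
After 6 (thin lens f=50): x=-1077/1978 (≈-0.5445) theta=1099/2300 (≈0.4778)
After 7 (propagate distance d=39): x=1789173/98900 (≈18.0907) theta=1099/2300 (≈0.4778)
After 8 (thin lens f=25): x=1789173/98900 (≈18.0907) theta=-151937/618125 (≈-0.2458)
After 9 (propagate distance d=44 (to screen)): x=17988413/2472500 (≈7.2754) theta=-151937/618125 (≈-0.2458)
|theta_initial|=0.1000 |theta_final|=151937/618125 (≈0.2458) -> increased

Answer: yes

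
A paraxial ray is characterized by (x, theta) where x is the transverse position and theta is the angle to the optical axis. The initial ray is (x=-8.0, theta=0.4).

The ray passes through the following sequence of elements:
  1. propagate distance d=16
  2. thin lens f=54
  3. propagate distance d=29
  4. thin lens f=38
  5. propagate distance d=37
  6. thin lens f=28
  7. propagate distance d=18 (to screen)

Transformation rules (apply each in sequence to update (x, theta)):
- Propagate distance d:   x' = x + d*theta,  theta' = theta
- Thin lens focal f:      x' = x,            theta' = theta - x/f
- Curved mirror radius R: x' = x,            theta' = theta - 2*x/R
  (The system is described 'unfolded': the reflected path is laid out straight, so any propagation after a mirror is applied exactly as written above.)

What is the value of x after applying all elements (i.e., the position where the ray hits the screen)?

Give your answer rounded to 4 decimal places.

Answer: 8.3688

Derivation:
Initial: x=-8.0000 theta=0.4000
After 1 (propagate distance d=16): x=-1.6000 theta=0.4000
After 2 (thin lens f=54): x=-1.6000 theta=58/135 (≈0.4296)
After 3 (propagate distance d=29): x=1466/135 (≈10.8593) theta=58/135 (≈0.4296)
After 4 (thin lens f=38): x=1466/135 (≈10.8593) theta=41/285 (≈0.1439)
After 5 (propagate distance d=37): x=41507/2565 (≈16.1821) theta=41/285 (≈0.1439)
After 6 (thin lens f=28): x=41507/2565 (≈16.1821) theta=-6235/14364 (≈-0.4341)
After 7 (propagate distance d=18 (to screen)): x=15817/1890 (≈8.3688) theta=-6235/14364 (≈-0.4341)
Rounded to 4 decimal places: x = 8.3688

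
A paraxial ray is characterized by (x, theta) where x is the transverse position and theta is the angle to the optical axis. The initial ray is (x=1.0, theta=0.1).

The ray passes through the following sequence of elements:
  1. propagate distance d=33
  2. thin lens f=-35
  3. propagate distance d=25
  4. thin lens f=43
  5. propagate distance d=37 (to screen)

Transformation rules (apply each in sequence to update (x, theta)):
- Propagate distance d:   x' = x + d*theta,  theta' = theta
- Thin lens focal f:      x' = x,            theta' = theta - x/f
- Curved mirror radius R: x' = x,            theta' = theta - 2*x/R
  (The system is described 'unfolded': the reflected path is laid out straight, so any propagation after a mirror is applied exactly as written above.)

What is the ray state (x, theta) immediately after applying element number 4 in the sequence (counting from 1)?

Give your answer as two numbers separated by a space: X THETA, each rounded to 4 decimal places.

Initial: x=1.0000 theta=0.1000
After 1 (propagate distance d=33): x=4.3000 theta=0.1000
After 2 (thin lens f=-35): x=4.3000 theta=39/175 (≈0.2229)
After 3 (propagate distance d=25): x=691/70 (≈9.8714) theta=39/175 (≈0.2229)
After 4 (thin lens f=43): x=691/70 (≈9.8714) theta=-101/15050 (≈-0.0067)
Rounded to 4 decimal places: x = 9.8714, theta = -0.0067

Answer: 9.8714 -0.0067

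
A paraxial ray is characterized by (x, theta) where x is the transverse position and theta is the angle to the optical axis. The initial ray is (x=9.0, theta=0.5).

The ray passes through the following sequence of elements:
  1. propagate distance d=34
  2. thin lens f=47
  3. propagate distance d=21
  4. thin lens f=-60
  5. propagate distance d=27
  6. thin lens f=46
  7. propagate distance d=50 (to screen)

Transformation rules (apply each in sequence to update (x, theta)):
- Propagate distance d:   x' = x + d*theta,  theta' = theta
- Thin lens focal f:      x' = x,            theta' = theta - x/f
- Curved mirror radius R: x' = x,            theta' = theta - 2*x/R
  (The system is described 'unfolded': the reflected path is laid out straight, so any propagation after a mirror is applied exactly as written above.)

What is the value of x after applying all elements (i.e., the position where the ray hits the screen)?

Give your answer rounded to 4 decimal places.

Answer: 15.0637

Derivation:
Initial: x=9.0000 theta=0.5000
After 1 (propagate distance d=34): x=26.0000 theta=0.5000
After 2 (thin lens f=47): x=26.0000 theta=-5/94 (≈-0.0532)
After 3 (propagate distance d=21): x=2339/94 (≈24.8830) theta=-5/94 (≈-0.0532)
After 4 (thin lens f=-60): x=2339/94 (≈24.8830) theta=2039/5640 (≈0.3615)
After 5 (propagate distance d=27): x=65131/1880 (≈34.6441) theta=2039/5640 (≈0.3615)
After 6 (thin lens f=46): x=65131/1880 (≈34.6441) theta=-101599/259440 (≈-0.3916)
After 7 (propagate distance d=50 (to screen)): x=244258/16215 (≈15.0637) theta=-101599/259440 (≈-0.3916)
Rounded to 4 decimal places: x = 15.0637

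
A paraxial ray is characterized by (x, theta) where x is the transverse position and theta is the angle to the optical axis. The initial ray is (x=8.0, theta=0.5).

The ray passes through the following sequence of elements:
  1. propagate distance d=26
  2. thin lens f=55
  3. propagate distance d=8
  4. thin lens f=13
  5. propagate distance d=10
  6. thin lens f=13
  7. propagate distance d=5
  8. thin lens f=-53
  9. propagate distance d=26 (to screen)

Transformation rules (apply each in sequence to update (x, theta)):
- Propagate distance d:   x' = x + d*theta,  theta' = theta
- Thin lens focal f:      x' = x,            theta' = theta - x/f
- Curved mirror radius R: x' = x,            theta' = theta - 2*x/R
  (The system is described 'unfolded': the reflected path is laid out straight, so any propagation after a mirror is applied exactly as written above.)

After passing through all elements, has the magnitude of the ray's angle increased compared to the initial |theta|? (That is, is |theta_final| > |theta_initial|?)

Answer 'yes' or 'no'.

Initial: x=8.0000 theta=0.5000
After 1 (propagate distance d=26): x=21.0000 theta=0.5000
After 2 (thin lens f=55): x=21.0000 theta=13/110 (≈0.1182)
After 3 (propagate distance d=8): x=1207/55 (≈21.9455) theta=13/110 (≈0.1182)
After 4 (thin lens f=13): x=1207/55 (≈21.9455) theta=-449/286 (≈-1.5699)
After 5 (propagate distance d=10): x=406/65 (≈6.2462) theta=-449/286 (≈-1.5699)
After 6 (thin lens f=13): x=406/65 (≈6.2462) theta=-38117/18590 (≈-2.0504)
After 7 (propagate distance d=5): x=-74469/18590 (≈-4.0059) theta=-38117/18590 (≈-2.0504)
After 8 (thin lens f=-53): x=-74469/18590 (≈-4.0059) theta=-209467/98527 (≈-2.1260)
After 9 (propagate distance d=26 (to screen)): x=-58408277/985270 (≈-59.2815) theta=-209467/98527 (≈-2.1260)
|theta_initial|=0.5000 |theta_final|=209467/98527 (≈2.1260) -> increased

Answer: yes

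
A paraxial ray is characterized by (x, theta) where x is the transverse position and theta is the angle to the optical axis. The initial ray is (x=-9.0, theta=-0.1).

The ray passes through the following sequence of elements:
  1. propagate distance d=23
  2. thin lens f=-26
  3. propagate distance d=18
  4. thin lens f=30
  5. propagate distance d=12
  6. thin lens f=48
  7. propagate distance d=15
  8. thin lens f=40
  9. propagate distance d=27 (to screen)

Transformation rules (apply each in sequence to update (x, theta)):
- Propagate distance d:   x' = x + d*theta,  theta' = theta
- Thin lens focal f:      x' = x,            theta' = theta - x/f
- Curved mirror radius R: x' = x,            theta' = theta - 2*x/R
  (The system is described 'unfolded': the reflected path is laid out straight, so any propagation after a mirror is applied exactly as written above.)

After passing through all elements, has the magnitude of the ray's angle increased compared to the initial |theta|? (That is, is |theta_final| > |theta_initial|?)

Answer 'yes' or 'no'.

Initial: x=-9.0000 theta=-0.1000
After 1 (propagate distance d=23): x=-11.3000 theta=-0.1000
After 2 (thin lens f=-26): x=-11.3000 theta=-139/260 (≈-0.5346)
After 3 (propagate distance d=18): x=-272/13 (≈-20.9231) theta=-139/260 (≈-0.5346)
After 4 (thin lens f=30): x=-272/13 (≈-20.9231) theta=127/780 (≈0.1628)
After 5 (propagate distance d=12): x=-1233/65 (≈-18.9692) theta=127/780 (≈0.1628)
After 6 (thin lens f=48): x=-1233/65 (≈-18.9692) theta=1741/3120 (≈0.5580)
After 7 (propagate distance d=15): x=-11023/1040 (≈-10.5990) theta=1741/3120 (≈0.5580)
After 8 (thin lens f=40): x=-11023/1040 (≈-10.5990) theta=102709/124800 (≈0.8230)
After 9 (propagate distance d=27 (to screen)): x=483461/41600 (≈11.6217) theta=102709/124800 (≈0.8230)
|theta_initial|=0.1000 |theta_final|=102709/124800 (≈0.8230) -> increased

Answer: yes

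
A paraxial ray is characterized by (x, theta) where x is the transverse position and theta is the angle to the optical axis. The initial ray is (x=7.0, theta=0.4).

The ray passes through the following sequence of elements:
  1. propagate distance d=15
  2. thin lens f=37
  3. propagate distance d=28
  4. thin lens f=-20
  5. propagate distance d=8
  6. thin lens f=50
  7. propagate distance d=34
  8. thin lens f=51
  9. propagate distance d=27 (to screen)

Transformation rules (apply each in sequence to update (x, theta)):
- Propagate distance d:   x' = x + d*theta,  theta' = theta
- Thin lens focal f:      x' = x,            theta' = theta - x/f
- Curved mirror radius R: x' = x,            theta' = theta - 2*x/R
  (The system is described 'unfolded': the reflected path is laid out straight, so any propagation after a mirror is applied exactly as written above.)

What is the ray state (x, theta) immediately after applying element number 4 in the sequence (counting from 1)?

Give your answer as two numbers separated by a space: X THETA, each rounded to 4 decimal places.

Answer: 14.3622 0.7668

Derivation:
Initial: x=7.0000 theta=0.4000
After 1 (propagate distance d=15): x=13.0000 theta=0.4000
After 2 (thin lens f=37): x=13.0000 theta=9/185 (≈0.0486)
After 3 (propagate distance d=28): x=2657/185 (≈14.3622) theta=9/185 (≈0.0486)
After 4 (thin lens f=-20): x=2657/185 (≈14.3622) theta=2837/3700 (≈0.7668)
Rounded to 4 decimal places: x = 14.3622, theta = 0.7668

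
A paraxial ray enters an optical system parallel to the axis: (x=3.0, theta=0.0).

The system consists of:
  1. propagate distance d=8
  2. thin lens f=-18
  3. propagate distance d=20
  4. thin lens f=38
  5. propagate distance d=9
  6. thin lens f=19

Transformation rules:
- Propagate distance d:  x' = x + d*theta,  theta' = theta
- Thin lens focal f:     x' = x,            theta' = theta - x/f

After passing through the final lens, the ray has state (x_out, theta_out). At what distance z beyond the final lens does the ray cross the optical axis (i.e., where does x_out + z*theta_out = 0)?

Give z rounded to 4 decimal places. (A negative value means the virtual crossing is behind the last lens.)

Answer: 19.0000

Derivation:
Initial: x=3.0000 theta=0.0000
After 1 (propagate distance d=8): x=3.0000 theta=0.0000
After 2 (thin lens f=-18): x=3.0000 theta=1/6 (≈0.1667)
After 3 (propagate distance d=20): x=19/3 (≈6.3333) theta=1/6 (≈0.1667)
After 4 (thin lens f=38): x=19/3 (≈6.3333) theta=0.0000
After 5 (propagate distance d=9): x=19/3 (≈6.3333) theta=0.0000
After 6 (thin lens f=19): x=19/3 (≈6.3333) theta=-1/3 (≈-0.3333)
z_focus = -x_out/theta_out = -(19/3)/(-1/3) = 19.0000
Rounded to 4 decimal places: z = 19.0000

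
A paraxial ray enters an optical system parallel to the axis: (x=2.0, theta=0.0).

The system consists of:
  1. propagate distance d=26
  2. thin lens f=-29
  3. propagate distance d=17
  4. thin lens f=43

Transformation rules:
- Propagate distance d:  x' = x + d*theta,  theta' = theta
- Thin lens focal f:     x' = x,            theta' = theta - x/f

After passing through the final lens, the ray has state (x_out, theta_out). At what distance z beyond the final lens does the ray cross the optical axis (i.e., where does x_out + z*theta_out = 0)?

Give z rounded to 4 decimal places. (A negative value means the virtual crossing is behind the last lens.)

Answer: 659.3333

Derivation:
Initial: x=2.0000 theta=0.0000
After 1 (propagate distance d=26): x=2.0000 theta=0.0000
After 2 (thin lens f=-29): x=2.0000 theta=2/29 (≈0.0690)
After 3 (propagate distance d=17): x=92/29 (≈3.1724) theta=2/29 (≈0.0690)
After 4 (thin lens f=43): x=92/29 (≈3.1724) theta=-6/1247 (≈-0.0048)
z_focus = -x_out/theta_out = -(92/29)/(-6/1247) = 1978/3 ≈ 659.3333
Rounded to 4 decimal places: z = 659.3333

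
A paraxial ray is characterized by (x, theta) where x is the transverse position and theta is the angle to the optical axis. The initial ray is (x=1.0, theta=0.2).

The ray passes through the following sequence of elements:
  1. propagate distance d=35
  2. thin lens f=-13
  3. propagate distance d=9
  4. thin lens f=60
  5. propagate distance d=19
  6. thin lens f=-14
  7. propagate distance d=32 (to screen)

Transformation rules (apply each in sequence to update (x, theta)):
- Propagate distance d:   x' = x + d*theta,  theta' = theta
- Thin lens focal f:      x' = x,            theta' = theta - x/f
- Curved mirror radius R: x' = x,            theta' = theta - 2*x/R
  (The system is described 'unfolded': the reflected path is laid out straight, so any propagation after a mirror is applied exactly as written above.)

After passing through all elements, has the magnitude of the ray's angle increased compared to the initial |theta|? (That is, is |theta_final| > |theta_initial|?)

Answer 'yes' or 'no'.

Answer: yes

Derivation:
Initial: x=1.0000 theta=0.2000
After 1 (propagate distance d=35): x=8.0000 theta=0.2000
After 2 (thin lens f=-13): x=8.0000 theta=53/65 (≈0.8154)
After 3 (propagate distance d=9): x=997/65 (≈15.3385) theta=53/65 (≈0.8154)
After 4 (thin lens f=60): x=997/65 (≈15.3385) theta=2183/3900 (≈0.5597)
After 5 (propagate distance d=19): x=101297/3900 (≈25.9736) theta=2183/3900 (≈0.5597)
After 6 (thin lens f=-14): x=101297/3900 (≈25.9736) theta=2.4150
After 7 (propagate distance d=32 (to screen)): x=402689/3900 (≈103.2536) theta=2.4150
|theta_initial|=0.2000 |theta_final|=2.4150 -> increased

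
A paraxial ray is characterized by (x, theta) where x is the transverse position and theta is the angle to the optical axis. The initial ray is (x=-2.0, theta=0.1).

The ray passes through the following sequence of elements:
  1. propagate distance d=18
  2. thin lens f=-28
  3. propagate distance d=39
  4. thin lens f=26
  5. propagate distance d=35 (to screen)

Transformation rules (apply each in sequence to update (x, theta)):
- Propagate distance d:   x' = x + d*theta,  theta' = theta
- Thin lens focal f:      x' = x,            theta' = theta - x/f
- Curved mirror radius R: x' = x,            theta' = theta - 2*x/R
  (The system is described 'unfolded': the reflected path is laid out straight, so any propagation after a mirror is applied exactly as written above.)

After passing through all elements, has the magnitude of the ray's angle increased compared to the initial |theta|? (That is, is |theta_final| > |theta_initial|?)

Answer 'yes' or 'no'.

Initial: x=-2.0000 theta=0.1000
After 1 (propagate distance d=18): x=-0.2000 theta=0.1000
After 2 (thin lens f=-28): x=-0.2000 theta=13/140 (≈0.0929)
After 3 (propagate distance d=39): x=479/140 (≈3.4214) theta=13/140 (≈0.0929)
After 4 (thin lens f=26): x=479/140 (≈3.4214) theta=-141/3640 (≈-0.0387)
After 5 (propagate distance d=35 (to screen)): x=7519/3640 (≈2.0657) theta=-141/3640 (≈-0.0387)
|theta_initial|=0.1000 |theta_final|=141/3640 (≈0.0387) -> not increased

Answer: no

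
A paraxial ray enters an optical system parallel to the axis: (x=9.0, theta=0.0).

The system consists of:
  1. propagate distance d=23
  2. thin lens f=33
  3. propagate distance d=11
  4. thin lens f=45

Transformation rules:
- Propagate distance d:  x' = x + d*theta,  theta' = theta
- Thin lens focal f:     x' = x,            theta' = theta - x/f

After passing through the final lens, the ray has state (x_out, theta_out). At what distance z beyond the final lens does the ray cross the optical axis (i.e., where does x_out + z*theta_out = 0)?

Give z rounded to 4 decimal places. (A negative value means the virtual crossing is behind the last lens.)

Answer: 14.7761

Derivation:
Initial: x=9.0000 theta=0.0000
After 1 (propagate distance d=23): x=9.0000 theta=0.0000
After 2 (thin lens f=33): x=9.0000 theta=-3/11 (≈-0.2727)
After 3 (propagate distance d=11): x=6.0000 theta=-3/11 (≈-0.2727)
After 4 (thin lens f=45): x=6.0000 theta=-67/165 (≈-0.4061)
z_focus = -x_out/theta_out = -(6.0000)/(-67/165) = 990/67 ≈ 14.7761
Rounded to 4 decimal places: z = 14.7761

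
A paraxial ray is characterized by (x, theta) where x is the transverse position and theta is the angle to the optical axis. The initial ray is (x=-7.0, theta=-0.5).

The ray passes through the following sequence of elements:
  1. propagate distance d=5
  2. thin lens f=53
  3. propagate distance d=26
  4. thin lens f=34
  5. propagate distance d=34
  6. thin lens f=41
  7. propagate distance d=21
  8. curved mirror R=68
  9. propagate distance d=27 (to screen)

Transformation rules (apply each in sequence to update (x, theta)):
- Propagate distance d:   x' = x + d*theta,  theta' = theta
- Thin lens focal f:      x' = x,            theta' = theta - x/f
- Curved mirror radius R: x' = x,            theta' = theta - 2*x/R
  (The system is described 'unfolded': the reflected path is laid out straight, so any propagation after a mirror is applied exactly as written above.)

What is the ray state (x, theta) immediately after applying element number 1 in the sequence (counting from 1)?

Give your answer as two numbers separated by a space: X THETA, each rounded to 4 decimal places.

Answer: -9.5000 -0.5000

Derivation:
Initial: x=-7.0000 theta=-0.5000
After 1 (propagate distance d=5): x=-9.5000 theta=-0.5000
Rounded to 4 decimal places: x = -9.5000, theta = -0.5000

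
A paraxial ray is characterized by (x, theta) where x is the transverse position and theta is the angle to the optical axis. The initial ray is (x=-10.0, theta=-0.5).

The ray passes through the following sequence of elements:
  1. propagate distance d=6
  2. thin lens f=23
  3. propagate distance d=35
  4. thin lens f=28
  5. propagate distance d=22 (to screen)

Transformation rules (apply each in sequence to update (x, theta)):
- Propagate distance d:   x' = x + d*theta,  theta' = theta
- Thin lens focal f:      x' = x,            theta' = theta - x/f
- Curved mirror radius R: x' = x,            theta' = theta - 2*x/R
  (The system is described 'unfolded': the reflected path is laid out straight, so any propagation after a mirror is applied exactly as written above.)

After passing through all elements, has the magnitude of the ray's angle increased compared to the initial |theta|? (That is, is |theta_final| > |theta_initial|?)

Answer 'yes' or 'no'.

Initial: x=-10.0000 theta=-0.5000
After 1 (propagate distance d=6): x=-13.0000 theta=-0.5000
After 2 (thin lens f=23): x=-13.0000 theta=3/46 (≈0.0652)
After 3 (propagate distance d=35): x=-493/46 (≈-10.7174) theta=3/46 (≈0.0652)
After 4 (thin lens f=28): x=-493/46 (≈-10.7174) theta=577/1288 (≈0.4480)
After 5 (propagate distance d=22 (to screen)): x=-555/644 (≈-0.8618) theta=577/1288 (≈0.4480)
|theta_initial|=0.5000 |theta_final|=577/1288 (≈0.4480) -> not increased

Answer: no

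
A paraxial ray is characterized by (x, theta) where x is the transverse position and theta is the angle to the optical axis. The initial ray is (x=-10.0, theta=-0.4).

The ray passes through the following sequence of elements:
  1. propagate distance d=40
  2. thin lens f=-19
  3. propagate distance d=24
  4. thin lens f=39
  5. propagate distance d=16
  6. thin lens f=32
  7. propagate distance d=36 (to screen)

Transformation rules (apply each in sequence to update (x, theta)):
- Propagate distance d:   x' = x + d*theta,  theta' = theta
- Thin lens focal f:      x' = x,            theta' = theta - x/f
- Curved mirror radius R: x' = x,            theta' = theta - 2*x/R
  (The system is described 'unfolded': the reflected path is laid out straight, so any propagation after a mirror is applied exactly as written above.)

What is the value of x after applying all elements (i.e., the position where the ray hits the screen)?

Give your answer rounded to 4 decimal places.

Answer: 8.0964

Derivation:
Initial: x=-10.0000 theta=-0.4000
After 1 (propagate distance d=40): x=-26.0000 theta=-0.4000
After 2 (thin lens f=-19): x=-26.0000 theta=-168/95 (≈-1.7684)
After 3 (propagate distance d=24): x=-6502/95 (≈-68.4421) theta=-168/95 (≈-1.7684)
After 4 (thin lens f=39): x=-6502/95 (≈-68.4421) theta=-10/741 (≈-0.0135)
After 5 (propagate distance d=16): x=-254378/3705 (≈-68.6580) theta=-10/741 (≈-0.0135)
After 6 (thin lens f=32): x=-254378/3705 (≈-68.6580) theta=126389/59280 (≈2.1321)
After 7 (propagate distance d=36 (to screen)): x=119989/14820 (≈8.0964) theta=126389/59280 (≈2.1321)
Rounded to 4 decimal places: x = 8.0964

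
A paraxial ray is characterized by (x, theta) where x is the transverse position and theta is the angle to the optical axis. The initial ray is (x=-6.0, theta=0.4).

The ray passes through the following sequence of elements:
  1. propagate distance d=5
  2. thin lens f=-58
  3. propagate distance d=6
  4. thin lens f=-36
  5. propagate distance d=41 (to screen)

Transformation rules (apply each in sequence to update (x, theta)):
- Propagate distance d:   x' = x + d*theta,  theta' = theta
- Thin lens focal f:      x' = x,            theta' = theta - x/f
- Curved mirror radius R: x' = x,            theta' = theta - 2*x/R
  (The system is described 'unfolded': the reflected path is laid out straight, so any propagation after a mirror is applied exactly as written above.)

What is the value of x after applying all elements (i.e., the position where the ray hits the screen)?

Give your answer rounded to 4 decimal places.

Initial: x=-6.0000 theta=0.4000
After 1 (propagate distance d=5): x=-4.0000 theta=0.4000
After 2 (thin lens f=-58): x=-4.0000 theta=48/145 (≈0.3310)
After 3 (propagate distance d=6): x=-292/145 (≈-2.0138) theta=48/145 (≈0.3310)
After 4 (thin lens f=-36): x=-292/145 (≈-2.0138) theta=359/1305 (≈0.2751)
After 5 (propagate distance d=41 (to screen)): x=12091/1305 (≈9.2651) theta=359/1305 (≈0.2751)
Rounded to 4 decimal places: x = 9.2651

Answer: 9.2651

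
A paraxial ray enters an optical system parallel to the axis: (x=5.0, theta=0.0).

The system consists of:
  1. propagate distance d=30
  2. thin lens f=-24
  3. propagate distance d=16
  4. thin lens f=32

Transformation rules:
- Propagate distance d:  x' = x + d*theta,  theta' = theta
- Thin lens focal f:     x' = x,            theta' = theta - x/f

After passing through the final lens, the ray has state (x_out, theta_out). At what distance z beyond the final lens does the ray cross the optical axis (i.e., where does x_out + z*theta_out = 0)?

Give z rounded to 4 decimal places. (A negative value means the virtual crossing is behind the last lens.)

Answer: 160.0000

Derivation:
Initial: x=5.0000 theta=0.0000
After 1 (propagate distance d=30): x=5.0000 theta=0.0000
After 2 (thin lens f=-24): x=5.0000 theta=5/24 (≈0.2083)
After 3 (propagate distance d=16): x=25/3 (≈8.3333) theta=5/24 (≈0.2083)
After 4 (thin lens f=32): x=25/3 (≈8.3333) theta=-5/96 (≈-0.0521)
z_focus = -x_out/theta_out = -(25/3)/(-5/96) = 160.0000
Rounded to 4 decimal places: z = 160.0000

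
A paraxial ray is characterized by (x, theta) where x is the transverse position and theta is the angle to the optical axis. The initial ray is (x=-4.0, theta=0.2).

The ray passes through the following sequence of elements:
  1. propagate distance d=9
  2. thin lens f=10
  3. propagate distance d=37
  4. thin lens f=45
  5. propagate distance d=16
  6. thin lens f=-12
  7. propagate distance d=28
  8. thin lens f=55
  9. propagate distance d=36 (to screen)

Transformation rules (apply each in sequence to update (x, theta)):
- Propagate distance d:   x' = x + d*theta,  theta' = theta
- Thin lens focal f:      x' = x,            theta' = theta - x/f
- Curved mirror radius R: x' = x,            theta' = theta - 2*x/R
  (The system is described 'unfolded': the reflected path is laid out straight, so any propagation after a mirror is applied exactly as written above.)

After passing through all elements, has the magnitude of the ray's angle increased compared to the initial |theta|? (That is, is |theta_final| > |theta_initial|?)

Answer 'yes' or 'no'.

Initial: x=-4.0000 theta=0.2000
After 1 (propagate distance d=9): x=-2.2000 theta=0.2000
After 2 (thin lens f=10): x=-2.2000 theta=0.4200
After 3 (propagate distance d=37): x=13.3400 theta=0.4200
After 4 (thin lens f=45): x=13.3400 theta=139/1125 (≈0.1236)
After 5 (propagate distance d=16): x=34463/2250 (≈15.3169) theta=139/1125 (≈0.1236)
After 6 (thin lens f=-12): x=34463/2250 (≈15.3169) theta=37799/27000 (≈1.4000)
After 7 (propagate distance d=28): x=183991/3375 (≈54.5159) theta=37799/27000 (≈1.4000)
After 8 (thin lens f=55): x=183991/3375 (≈54.5159) theta=202339/495000 (≈0.4088)
After 9 (propagate distance d=36 (to screen)): x=25702163/371250 (≈69.2314) theta=202339/495000 (≈0.4088)
|theta_initial|=0.2000 |theta_final|=202339/495000 (≈0.4088) -> increased

Answer: yes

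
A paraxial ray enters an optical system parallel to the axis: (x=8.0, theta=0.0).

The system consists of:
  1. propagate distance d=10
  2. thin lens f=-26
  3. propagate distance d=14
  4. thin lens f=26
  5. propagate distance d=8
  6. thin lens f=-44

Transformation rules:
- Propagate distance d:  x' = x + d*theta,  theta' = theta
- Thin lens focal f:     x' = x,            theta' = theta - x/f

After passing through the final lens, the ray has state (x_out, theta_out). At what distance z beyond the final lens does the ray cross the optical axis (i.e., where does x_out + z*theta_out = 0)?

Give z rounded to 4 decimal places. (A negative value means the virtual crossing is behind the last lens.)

Answer: -130.8718

Derivation:
Initial: x=8.0000 theta=0.0000
After 1 (propagate distance d=10): x=8.0000 theta=0.0000
After 2 (thin lens f=-26): x=8.0000 theta=4/13 (≈0.3077)
After 3 (propagate distance d=14): x=160/13 (≈12.3077) theta=4/13 (≈0.3077)
After 4 (thin lens f=26): x=160/13 (≈12.3077) theta=-28/169 (≈-0.1657)
After 5 (propagate distance d=8): x=1856/169 (≈10.9822) theta=-28/169 (≈-0.1657)
After 6 (thin lens f=-44): x=1856/169 (≈10.9822) theta=12/143 (≈0.0839)
z_focus = -x_out/theta_out = -(1856/169)/(12/143) = -5104/39 ≈ -130.8718
Rounded to 4 decimal places: z = -130.8718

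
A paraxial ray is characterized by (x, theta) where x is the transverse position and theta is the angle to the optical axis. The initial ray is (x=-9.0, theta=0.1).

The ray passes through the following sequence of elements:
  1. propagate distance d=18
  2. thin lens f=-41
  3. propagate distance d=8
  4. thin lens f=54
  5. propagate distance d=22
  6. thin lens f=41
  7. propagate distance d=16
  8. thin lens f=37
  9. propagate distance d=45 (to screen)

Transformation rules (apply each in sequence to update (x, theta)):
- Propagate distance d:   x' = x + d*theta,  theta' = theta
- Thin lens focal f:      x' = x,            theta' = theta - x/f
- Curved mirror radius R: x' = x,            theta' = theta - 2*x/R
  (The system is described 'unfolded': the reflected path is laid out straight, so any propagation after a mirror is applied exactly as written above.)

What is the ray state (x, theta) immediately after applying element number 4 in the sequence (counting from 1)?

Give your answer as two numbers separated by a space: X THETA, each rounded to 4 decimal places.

Answer: -7.8049 0.0689

Derivation:
Initial: x=-9.0000 theta=0.1000
After 1 (propagate distance d=18): x=-7.2000 theta=0.1000
After 2 (thin lens f=-41): x=-7.2000 theta=-31/410 (≈-0.0756)
After 3 (propagate distance d=8): x=-320/41 (≈-7.8049) theta=-31/410 (≈-0.0756)
After 4 (thin lens f=54): x=-320/41 (≈-7.8049) theta=763/11070 (≈0.0689)
Rounded to 4 decimal places: x = -7.8049, theta = 0.0689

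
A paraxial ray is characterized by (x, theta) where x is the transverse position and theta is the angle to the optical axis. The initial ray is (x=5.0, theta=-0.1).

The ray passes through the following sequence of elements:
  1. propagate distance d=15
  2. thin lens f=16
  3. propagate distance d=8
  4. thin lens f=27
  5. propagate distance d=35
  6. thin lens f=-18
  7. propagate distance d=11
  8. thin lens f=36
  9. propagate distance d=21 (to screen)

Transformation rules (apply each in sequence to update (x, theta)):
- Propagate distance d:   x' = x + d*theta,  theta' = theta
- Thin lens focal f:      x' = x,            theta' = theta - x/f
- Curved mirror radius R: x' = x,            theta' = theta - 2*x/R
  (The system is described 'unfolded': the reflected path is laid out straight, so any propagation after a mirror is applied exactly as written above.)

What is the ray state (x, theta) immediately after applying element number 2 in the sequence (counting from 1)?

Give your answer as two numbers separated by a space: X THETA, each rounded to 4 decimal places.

Answer: 3.5000 -0.3188

Derivation:
Initial: x=5.0000 theta=-0.1000
After 1 (propagate distance d=15): x=3.5000 theta=-0.1000
After 2 (thin lens f=16): x=3.5000 theta=-51/160 (≈-0.3188)
Rounded to 4 decimal places: x = 3.5000, theta = -0.3188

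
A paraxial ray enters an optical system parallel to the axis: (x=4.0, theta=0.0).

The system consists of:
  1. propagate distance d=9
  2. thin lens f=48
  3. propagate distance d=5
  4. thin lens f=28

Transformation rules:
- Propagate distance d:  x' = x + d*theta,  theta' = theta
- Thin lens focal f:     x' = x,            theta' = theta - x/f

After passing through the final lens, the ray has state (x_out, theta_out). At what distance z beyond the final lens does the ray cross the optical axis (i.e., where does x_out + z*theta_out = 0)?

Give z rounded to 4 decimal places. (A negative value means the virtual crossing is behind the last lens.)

Initial: x=4.0000 theta=0.0000
After 1 (propagate distance d=9): x=4.0000 theta=0.0000
After 2 (thin lens f=48): x=4.0000 theta=-1/12 (≈-0.0833)
After 3 (propagate distance d=5): x=43/12 (≈3.5833) theta=-1/12 (≈-0.0833)
After 4 (thin lens f=28): x=43/12 (≈3.5833) theta=-71/336 (≈-0.2113)
z_focus = -x_out/theta_out = -(43/12)/(-71/336) = 1204/71 ≈ 16.9577
Rounded to 4 decimal places: z = 16.9577

Answer: 16.9577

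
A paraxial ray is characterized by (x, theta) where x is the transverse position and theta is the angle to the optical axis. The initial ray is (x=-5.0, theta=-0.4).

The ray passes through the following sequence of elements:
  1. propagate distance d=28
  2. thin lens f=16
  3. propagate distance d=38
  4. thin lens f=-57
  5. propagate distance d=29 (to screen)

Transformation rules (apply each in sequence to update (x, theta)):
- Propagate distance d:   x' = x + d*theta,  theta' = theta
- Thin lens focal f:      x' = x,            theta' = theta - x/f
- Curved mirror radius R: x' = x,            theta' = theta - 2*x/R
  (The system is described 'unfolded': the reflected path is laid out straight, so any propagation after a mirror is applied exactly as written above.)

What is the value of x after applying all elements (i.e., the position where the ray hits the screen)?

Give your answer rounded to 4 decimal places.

Answer: 28.4371

Derivation:
Initial: x=-5.0000 theta=-0.4000
After 1 (propagate distance d=28): x=-16.2000 theta=-0.4000
After 2 (thin lens f=16): x=-16.2000 theta=0.6125
After 3 (propagate distance d=38): x=7.0750 theta=0.6125
After 4 (thin lens f=-57): x=7.0750 theta=3359/4560 (≈0.7366)
After 5 (propagate distance d=29 (to screen)): x=129673/4560 (≈28.4371) theta=3359/4560 (≈0.7366)
Rounded to 4 decimal places: x = 28.4371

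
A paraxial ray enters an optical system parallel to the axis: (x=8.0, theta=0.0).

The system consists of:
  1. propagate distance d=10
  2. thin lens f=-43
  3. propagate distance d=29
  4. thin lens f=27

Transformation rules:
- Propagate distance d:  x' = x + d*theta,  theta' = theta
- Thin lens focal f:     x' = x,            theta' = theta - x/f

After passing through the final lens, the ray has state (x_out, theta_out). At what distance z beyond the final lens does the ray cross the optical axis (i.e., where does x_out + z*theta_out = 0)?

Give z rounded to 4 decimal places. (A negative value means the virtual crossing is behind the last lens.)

Initial: x=8.0000 theta=0.0000
After 1 (propagate distance d=10): x=8.0000 theta=0.0000
After 2 (thin lens f=-43): x=8.0000 theta=8/43 (≈0.1860)
After 3 (propagate distance d=29): x=576/43 (≈13.3953) theta=8/43 (≈0.1860)
After 4 (thin lens f=27): x=576/43 (≈13.3953) theta=-40/129 (≈-0.3101)
z_focus = -x_out/theta_out = -(576/43)/(-40/129) = 43.2000
Rounded to 4 decimal places: z = 43.2000

Answer: 43.2000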